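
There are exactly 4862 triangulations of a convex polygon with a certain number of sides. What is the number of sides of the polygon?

Triangulations of a convex m-gon are counted by C_{m−2}; 4862 = C_9.
So m − 2 = 9, giving m = 11 sides.

11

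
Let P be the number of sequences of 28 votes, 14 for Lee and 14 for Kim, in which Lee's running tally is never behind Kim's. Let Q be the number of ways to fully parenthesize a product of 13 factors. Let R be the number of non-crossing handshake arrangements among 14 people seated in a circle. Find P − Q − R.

Ballot sequences with n votes each where one side never trails are Dyck words, counted by C_n; here n = 14. So P = C_14 = 2674440.
Parenthesizations of m factors correspond to full binary trees with m leaves, counted by C_{m−1}; m = 13 gives C_12. So Q = C_12 = 208012.
Non-crossing handshake pairings of 2n people are counted by C_n; 14 people gives n = 7. So R = C_7 = 429.
P − Q − R = 2674440 − 208012 − 429 = 2465999.

2465999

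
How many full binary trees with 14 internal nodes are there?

Full binary trees with n internal nodes are counted by C_n; here n = 14.
C_14 = C(28,14)/15 = 40116600/15 = 2674440.

2674440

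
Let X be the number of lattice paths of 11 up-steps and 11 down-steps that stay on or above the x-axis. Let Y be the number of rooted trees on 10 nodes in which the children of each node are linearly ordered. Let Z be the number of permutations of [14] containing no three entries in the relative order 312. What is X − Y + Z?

Dyck paths of semilength n (length 2n) are counted by C_n; here n = 11. So X = C_11 = 58786.
Rooted ordered (plane) trees on m nodes have m−1 edges and are counted by C_{m−1}; m = 10 gives C_9. So Y = C_9 = 4862.
For any fixed pattern of length 3, the pattern-avoiding permutations of [14] number C_14. So Z = C_14 = 2674440.
X − Y + Z = 58786 − 4862 + 2674440 = 2728364.

2728364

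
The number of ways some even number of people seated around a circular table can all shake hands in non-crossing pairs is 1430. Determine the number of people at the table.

16

Non-crossing handshake pairings of 2n people are counted by C_n; 1430 = C_8.
So n = 8, and there are 2n = 16 people.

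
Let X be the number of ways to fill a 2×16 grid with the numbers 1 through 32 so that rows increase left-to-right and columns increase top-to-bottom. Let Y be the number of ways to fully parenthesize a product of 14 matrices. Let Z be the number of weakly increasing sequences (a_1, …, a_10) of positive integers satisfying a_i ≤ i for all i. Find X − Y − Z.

34597974

Standard Young tableaux of shape 2×n are counted by C_n; here n = 16. So X = C_16 = 35357670.
Ways to associate a product of 14 factors correspond to binary trees on 14 leaves, so the count is C_13. So Y = C_13 = 742900.
Weakly increasing sequences with a_i ≤ i biject with Dyck paths of semilength 10, so there are C_10. So Z = C_10 = 16796.
X − Y − Z = 35357670 − 742900 − 16796 = 34597974.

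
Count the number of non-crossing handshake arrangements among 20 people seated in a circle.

16796

Non-crossing handshake pairings of 2n people are counted by C_n; 20 people gives n = 10.
C_10 = C_9 · 2(2·9+1)/(9+2) = 4862 · 38/11 = 16796.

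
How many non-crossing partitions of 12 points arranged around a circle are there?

208012

The non-crossing partitions of [12] form a lattice of size C_12.
C_12 = C(24,12)/13 = 2704156/13 = 208012.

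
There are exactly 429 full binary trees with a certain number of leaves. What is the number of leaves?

8

Full binary trees with L leaves are counted by C_{L−1}, and C_7 = 429.
So the index is 7, and the number of leaves is 7 + 1 = 8.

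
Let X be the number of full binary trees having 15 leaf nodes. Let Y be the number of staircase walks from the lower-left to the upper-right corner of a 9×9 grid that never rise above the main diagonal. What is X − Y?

2669578

Full binary trees with 15 leaves have 15−1 = 14 internal nodes, so there are C_14 of them. So X = C_14 = 2674440.
Monotone paths in an n×n grid that stay weakly below the diagonal are counted by C_n; here n = 9. So Y = C_9 = 4862.
X − Y = 2674440 − 4862 = 2669578.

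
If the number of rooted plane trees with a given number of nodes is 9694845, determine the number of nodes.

16

Rooted ordered trees on m nodes are counted by C_{m−1}. The Catalan number equal to 9694845 is C_15.
So the index is 15, and the number of nodes is 15 + 1 = 16.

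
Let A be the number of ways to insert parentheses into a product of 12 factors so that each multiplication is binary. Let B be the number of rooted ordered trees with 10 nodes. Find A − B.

Bracketing 12 factors into binary products is counted by C_{12−1} = C_11. So A = C_11 = 58786.
A rooted plane tree on 10 nodes has 9 edges, and such trees are counted by C_9. So B = C_9 = 4862.
A − B = 58786 − 4862 = 53924.

53924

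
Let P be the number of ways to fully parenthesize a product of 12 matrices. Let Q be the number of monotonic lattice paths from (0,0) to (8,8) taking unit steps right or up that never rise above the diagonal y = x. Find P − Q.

Parenthesizations of m factors correspond to full binary trees with m leaves, counted by C_{m−1}; m = 12 gives C_11. So P = C_11 = 58786.
Sub-diagonal monotone paths from (0,0) to (8,8) biject with Dyck paths of semilength 8, giving C_8. So Q = C_8 = 1430.
P − Q = 58786 − 1430 = 57356.

57356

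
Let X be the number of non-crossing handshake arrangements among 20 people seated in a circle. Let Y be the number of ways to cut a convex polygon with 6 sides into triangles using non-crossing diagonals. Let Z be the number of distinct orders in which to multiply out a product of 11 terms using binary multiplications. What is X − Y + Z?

Non-crossing handshake pairings of 2n people are counted by C_n; 20 people gives n = 10. So X = C_10 = 16796.
Triangulations of a convex m-gon are counted by C_{m−2}; with m = 6 this is C_4. So Y = C_4 = 14.
Ways to associate a product of 11 factors correspond to binary trees on 11 leaves, so the count is C_10. So Z = C_10 = 16796.
X − Y + Z = 16796 − 14 + 16796 = 33578.

33578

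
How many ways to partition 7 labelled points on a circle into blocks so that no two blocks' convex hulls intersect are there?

429

The non-crossing partitions of [7] form a lattice of size C_7.
C_7 = 429.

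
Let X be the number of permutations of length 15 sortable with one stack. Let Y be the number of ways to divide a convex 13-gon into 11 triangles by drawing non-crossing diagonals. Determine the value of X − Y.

9636059

Stack-sortable permutations are exactly the 231-avoiding ones, counted by C_n; here n = 15. So X = C_15 = 9694845.
The number of triangulations of a 13-gon is the Catalan number C_11 (index = sides − 2). So Y = C_11 = 58786.
X − Y = 9694845 − 58786 = 9636059.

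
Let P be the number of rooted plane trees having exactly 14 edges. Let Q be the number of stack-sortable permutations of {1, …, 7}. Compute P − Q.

2674011

A rooted plane tree with 14 edges has 15 nodes, and the count is C_14. So P = C_14 = 2674440.
Stack-sortable permutations are exactly the 231-avoiding ones, counted by C_n; here n = 7. So Q = C_7 = 429.
P − Q = 2674440 − 429 = 2674011.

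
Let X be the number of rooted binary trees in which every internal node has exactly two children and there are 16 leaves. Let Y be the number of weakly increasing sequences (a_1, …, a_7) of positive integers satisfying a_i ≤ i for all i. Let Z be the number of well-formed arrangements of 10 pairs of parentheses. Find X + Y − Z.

Full binary trees with 16 leaves have 16−1 = 15 internal nodes, so there are C_15 of them. So X = C_15 = 9694845.
Weakly increasing sequences with a_i ≤ i biject with Dyck paths of semilength 7, so there are C_7. So Y = C_7 = 429.
A balanced arrangement of 10 bracket pairs is a Dyck word of semilength 10, so the count is C_10. So Z = C_10 = 16796.
X + Y − Z = 9694845 + 429 − 16796 = 9678478.

9678478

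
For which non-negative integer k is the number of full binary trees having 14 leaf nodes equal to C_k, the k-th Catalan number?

A full binary tree with L leaves has L−1 internal nodes and is counted by C_{L−1}; L = 14 gives C_13.

13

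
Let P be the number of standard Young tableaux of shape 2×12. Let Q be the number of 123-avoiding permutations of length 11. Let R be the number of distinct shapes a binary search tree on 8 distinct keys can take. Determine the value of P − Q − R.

By the hook-length formula (or a Dyck-path bijection), SYT of shape 2×12 number C_12. So P = C_12 = 208012.
Permutations of [n] avoiding any single length-3 pattern are counted by C_n; here n = 11. So Q = C_11 = 58786.
There are C_n binary search tree shapes on n keys; with n = 8 that is C_8. So R = C_8 = 1430.
P − Q − R = 208012 − 58786 − 1430 = 147796.

147796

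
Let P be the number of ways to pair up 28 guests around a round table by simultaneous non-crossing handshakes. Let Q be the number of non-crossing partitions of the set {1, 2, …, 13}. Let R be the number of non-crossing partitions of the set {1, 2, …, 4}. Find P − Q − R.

With 28 = 2·14 people, non-crossing handshake pairings are non-crossing perfect matchings on a circle, counted by C_14. So P = C_14 = 2674440.
Non-crossing partitions of an n-element set are counted by C_n; here n = 13. So Q = C_13 = 742900.
The non-crossing partitions of [4] form a lattice of size C_4. So R = C_4 = 14.
P − Q − R = 2674440 − 742900 − 14 = 1931526.

1931526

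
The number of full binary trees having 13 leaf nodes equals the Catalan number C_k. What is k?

A full binary tree with L leaves has L−1 internal nodes and is counted by C_{L−1}; L = 13 gives C_12.

12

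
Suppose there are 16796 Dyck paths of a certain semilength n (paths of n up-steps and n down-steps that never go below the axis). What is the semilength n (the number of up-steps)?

Dyck paths of semilength n are counted by C_n. The Catalan number equal to 16796 is C_10.

10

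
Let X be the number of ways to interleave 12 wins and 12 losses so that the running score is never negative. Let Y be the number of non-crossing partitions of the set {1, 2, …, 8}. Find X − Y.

206582

Reading a vote for the leader as '(' and for the other as ')' turns such a sequence into a balanced string of 12 pairs, so the count is C_12. So X = C_12 = 208012.
The non-crossing partitions of [8] form a lattice of size C_8. So Y = C_8 = 1430.
X − Y = 208012 − 1430 = 206582.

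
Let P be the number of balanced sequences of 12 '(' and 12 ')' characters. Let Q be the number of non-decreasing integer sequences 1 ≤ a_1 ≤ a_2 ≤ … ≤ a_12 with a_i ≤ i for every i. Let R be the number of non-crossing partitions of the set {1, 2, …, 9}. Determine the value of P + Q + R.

Balanced strings of n pairs of brackets are counted by C_n; here n = 12. So P = C_12 = 208012.
Such sub-staircase sequences of length n are counted by C_n; here n = 12. So Q = C_12 = 208012.
The non-crossing partitions of [9] form a lattice of size C_9. So R = C_9 = 4862.
P + Q + R = 208012 + 208012 + 4862 = 420886.

420886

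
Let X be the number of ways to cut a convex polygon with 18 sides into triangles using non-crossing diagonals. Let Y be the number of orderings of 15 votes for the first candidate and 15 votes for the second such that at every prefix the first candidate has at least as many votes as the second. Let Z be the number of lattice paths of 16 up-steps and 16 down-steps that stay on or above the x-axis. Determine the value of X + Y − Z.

Triangulations of a convex m-gon are counted by C_{m−2}; with m = 18 this is C_16. So X = C_16 = 35357670.
Reading a vote for the leader as '(' and for the other as ')' turns such a sequence into a balanced string of 15 pairs, so the count is C_15. So Y = C_15 = 9694845.
Dyck paths of semilength n (length 2n) are counted by C_n; here n = 16. So Z = C_16 = 35357670.
X + Y − Z = 35357670 + 9694845 − 35357670 = 9694845.

9694845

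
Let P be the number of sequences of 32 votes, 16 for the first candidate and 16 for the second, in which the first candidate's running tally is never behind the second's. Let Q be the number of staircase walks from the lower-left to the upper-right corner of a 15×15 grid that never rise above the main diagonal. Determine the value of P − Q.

25662825

Reading a vote for the leader as '(' and for the other as ')' turns such a sequence into a balanced string of 16 pairs, so the count is C_16. So P = C_16 = 35357670.
Sub-diagonal monotone paths from (0,0) to (15,15) biject with Dyck paths of semilength 15, giving C_15. So Q = C_15 = 9694845.
P − Q = 35357670 − 9694845 = 25662825.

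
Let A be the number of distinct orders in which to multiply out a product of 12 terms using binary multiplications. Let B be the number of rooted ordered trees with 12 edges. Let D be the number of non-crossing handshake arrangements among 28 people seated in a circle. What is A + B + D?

2941238

Bracketing 12 factors into binary products is counted by C_{12−1} = C_11. So A = C_11 = 58786.
A rooted plane tree with 12 edges has 13 nodes, and the count is C_12. So B = C_12 = 208012.
Non-crossing handshake pairings of 2n people are counted by C_n; 28 people gives n = 14. So D = C_14 = 2674440.
A + B + D = 58786 + 208012 + 2674440 = 2941238.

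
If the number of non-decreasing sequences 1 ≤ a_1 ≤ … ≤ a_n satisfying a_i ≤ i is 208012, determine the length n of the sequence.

12

Such sub-staircase sequences of length n are counted by C_n; 208012 = C_12.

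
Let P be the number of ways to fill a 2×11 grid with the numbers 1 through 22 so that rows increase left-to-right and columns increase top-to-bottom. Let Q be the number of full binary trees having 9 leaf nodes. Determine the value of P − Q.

57356

By the hook-length formula (or a Dyck-path bijection), SYT of shape 2×11 number C_11. So P = C_11 = 58786.
Full binary trees with 9 leaves have 9−1 = 8 internal nodes, so there are C_8 of them. So Q = C_8 = 1430.
P − Q = 58786 − 1430 = 57356.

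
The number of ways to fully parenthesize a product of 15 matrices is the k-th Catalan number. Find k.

14

Bracketing 15 factors into binary products is counted by C_{15−1} = C_14.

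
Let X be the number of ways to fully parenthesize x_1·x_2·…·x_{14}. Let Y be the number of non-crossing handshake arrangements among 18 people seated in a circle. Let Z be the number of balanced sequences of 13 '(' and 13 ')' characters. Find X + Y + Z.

1490662

Ways to associate a product of 14 factors correspond to binary trees on 14 leaves, so the count is C_13. So X = C_13 = 742900.
With 18 = 2·9 people, non-crossing handshake pairings are non-crossing perfect matchings on a circle, counted by C_9. So Y = C_9 = 4862.
Balanced strings of n pairs of brackets are counted by C_n; here n = 13. So Z = C_13 = 742900.
X + Y + Z = 742900 + 4862 + 742900 = 1490662.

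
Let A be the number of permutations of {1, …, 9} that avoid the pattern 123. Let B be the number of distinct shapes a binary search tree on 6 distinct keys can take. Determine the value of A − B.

For any fixed pattern of length 3, the pattern-avoiding permutations of [9] number C_9. So A = C_9 = 4862.
Rooted binary trees with 6 nodes (each child slot possibly empty) number C_6. So B = C_6 = 132.
A − B = 4862 − 132 = 4730.

4730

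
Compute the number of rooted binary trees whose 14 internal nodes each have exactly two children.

Full binary trees with n internal nodes are counted by C_n; here n = 14.
C_14 = C(28,14)/15 = 40116600/15 = 2674440.

2674440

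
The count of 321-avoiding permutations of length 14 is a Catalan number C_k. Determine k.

For any fixed pattern of length 3, the pattern-avoiding permutations of [14] number C_14.

14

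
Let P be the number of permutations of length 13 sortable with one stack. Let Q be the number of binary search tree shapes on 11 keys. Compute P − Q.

By Knuth's characterisation, the stack-sortable permutations of length 13 are the 231-avoiders, numbering C_13. So P = C_13 = 742900.
Rooted binary trees with 11 nodes (each child slot possibly empty) number C_11. So Q = C_11 = 58786.
P − Q = 742900 − 58786 = 684114.

684114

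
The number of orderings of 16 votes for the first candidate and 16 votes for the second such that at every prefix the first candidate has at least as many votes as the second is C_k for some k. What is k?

Ballot sequences with n votes each where one side never trails are Dyck words, counted by C_n; here n = 16.

16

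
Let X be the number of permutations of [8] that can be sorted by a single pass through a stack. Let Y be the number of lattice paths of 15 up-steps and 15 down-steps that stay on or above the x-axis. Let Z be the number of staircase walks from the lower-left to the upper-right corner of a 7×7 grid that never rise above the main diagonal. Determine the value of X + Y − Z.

By Knuth's characterisation, the stack-sortable permutations of length 8 are the 231-avoiders, numbering C_8. So X = C_8 = 1430.
A Dyck path with 15 up-steps and 15 down-steps has semilength 15, so there are C_15 of them. So Y = C_15 = 9694845.
Sub-diagonal monotone paths from (0,0) to (7,7) biject with Dyck paths of semilength 7, giving C_7. So Z = C_7 = 429.
X + Y − Z = 1430 + 9694845 − 429 = 9695846.

9695846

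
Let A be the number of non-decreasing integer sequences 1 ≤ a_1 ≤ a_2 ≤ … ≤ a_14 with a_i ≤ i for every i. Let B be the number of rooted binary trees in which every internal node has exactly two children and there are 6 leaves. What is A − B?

Weakly increasing sequences with a_i ≤ i biject with Dyck paths of semilength 14, so there are C_14. So A = C_14 = 2674440.
A full binary tree with L leaves has L−1 internal nodes and is counted by C_{L−1}; L = 6 gives C_5. So B = C_5 = 42.
A − B = 2674440 − 42 = 2674398.

2674398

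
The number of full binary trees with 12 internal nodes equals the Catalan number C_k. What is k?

12

Full binary trees with n internal nodes are counted by C_n; here n = 12.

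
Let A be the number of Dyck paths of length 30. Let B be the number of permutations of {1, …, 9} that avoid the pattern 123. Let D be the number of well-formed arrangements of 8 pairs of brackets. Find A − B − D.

9688553

Paths of 15 up- and 15 down-steps that never dip below the axis are Dyck paths; their count is C_15. So A = C_15 = 9694845.
Permutations of [n] avoiding any single length-3 pattern are counted by C_n; here n = 9. So B = C_9 = 4862.
Balanced strings of n pairs of brackets are counted by C_n; here n = 8. So D = C_8 = 1430.
A − B − D = 9694845 − 4862 − 1430 = 9688553.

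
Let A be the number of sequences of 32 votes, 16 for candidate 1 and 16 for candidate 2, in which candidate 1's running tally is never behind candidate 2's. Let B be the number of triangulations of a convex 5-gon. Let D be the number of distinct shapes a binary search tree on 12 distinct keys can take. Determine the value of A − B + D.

35565677

Reading a vote for the leader as '(' and for the other as ')' turns such a sequence into a balanced string of 16 pairs, so the count is C_16. So A = C_16 = 35357670.
Triangulations of a convex m-gon are counted by C_{m−2}; with m = 5 this is C_3. So B = C_3 = 5.
Rooted binary trees with 12 nodes (each child slot possibly empty) number C_12. So D = C_12 = 208012.
A − B + D = 35357670 − 5 + 208012 = 35565677.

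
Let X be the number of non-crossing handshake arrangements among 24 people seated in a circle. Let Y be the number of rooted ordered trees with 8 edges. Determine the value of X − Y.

206582

With 24 = 2·12 people, non-crossing handshake pairings are non-crossing perfect matchings on a circle, counted by C_12. So X = C_12 = 208012.
A rooted plane tree with 8 edges has 9 nodes, and the count is C_8. So Y = C_8 = 1430.
X − Y = 208012 − 1430 = 206582.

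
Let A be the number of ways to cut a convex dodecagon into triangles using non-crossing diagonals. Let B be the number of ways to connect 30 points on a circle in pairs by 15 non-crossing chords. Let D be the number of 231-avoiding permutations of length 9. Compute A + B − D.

9706779

The number of triangulations of a 12-gon is the Catalan number C_10 (index = sides − 2). So A = C_10 = 16796.
Non-crossing perfect matchings of 2n points on a circle are counted by C_n; with 30 points, n = 15. So B = C_15 = 9694845.
Permutations of [n] avoiding any single length-3 pattern are counted by C_n; here n = 9. So D = C_9 = 4862.
A + B − D = 16796 + 9694845 − 4862 = 9706779.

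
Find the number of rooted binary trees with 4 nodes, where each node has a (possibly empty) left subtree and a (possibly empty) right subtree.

There are C_n binary search tree shapes on n keys; with n = 4 that is C_4.
C_4 = C(8,4)/5 = 70/5 = 14.

14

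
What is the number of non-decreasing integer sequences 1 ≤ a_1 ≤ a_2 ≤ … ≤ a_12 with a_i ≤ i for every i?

208012

Weakly increasing sequences with a_i ≤ i biject with Dyck paths of semilength 12, so there are C_12.
C_12 = C(24,12)/13 = 2704156/13 = 208012.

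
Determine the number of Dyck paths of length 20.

A Dyck path with 10 up-steps and 10 down-steps has semilength 10, so there are C_10 of them.
C_10 = C(20,10)/11 = 184756/11 = 16796.

16796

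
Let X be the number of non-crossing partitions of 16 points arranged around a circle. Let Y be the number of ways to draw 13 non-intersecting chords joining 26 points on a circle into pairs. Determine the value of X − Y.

34614770

The non-crossing partitions of [16] form a lattice of size C_16. So X = C_16 = 35357670.
Pairing 26 circle points by 13 non-crossing chords gives C_13 matchings. So Y = C_13 = 742900.
X − Y = 35357670 − 742900 = 34614770.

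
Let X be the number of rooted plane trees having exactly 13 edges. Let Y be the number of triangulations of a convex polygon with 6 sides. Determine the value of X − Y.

Rooted ordered trees with n edges are counted by C_n; here n = 13. So X = C_13 = 742900.
Triangulations of a convex m-gon are counted by C_{m−2}; with m = 6 this is C_4. So Y = C_4 = 14.
X − Y = 742900 − 14 = 742886.

742886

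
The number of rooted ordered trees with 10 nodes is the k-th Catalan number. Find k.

9

A rooted plane tree on 10 nodes has 9 edges, and such trees are counted by C_9.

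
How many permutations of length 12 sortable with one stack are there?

Stack-sortable permutations are exactly the 231-avoiding ones, counted by C_n; here n = 12.
C_12 = C(24,12)/13 = 2704156/13 = 208012.

208012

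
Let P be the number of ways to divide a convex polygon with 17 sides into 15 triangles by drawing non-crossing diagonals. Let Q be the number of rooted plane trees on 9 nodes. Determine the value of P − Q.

A convex 17-gon is triangulated into 15 triangles, and the number of such triangulations is the Catalan number C_{17−2} = C_15. So P = C_15 = 9694845.
Rooted ordered (plane) trees on m nodes have m−1 edges and are counted by C_{m−1}; m = 9 gives C_8. So Q = C_8 = 1430.
P − Q = 9694845 − 1430 = 9693415.

9693415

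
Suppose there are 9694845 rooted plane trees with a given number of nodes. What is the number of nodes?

16

Rooted ordered trees on m nodes are counted by C_{m−1}, and C_15 = 9694845.
So the index is 15, and the number of nodes is 15 + 1 = 16.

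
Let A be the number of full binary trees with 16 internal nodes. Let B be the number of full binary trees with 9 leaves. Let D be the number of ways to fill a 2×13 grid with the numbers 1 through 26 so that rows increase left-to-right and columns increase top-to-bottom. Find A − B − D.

34613340

The number of full binary trees on 16 internal nodes is the Catalan number C_16. So A = C_16 = 35357670.
A full binary tree with L leaves has L−1 internal nodes and is counted by C_{L−1}; L = 9 gives C_8. So B = C_8 = 1430.
By the hook-length formula (or a Dyck-path bijection), SYT of shape 2×13 number C_13. So D = C_13 = 742900.
A − B − D = 35357670 − 1430 − 742900 = 34613340.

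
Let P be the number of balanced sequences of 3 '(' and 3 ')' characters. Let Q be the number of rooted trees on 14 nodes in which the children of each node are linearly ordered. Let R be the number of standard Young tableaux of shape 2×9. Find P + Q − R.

Balanced strings of n pairs of brackets are counted by C_n; here n = 3. So P = C_3 = 5.
A rooted plane tree on 14 nodes has 13 edges, and such trees are counted by C_13. So Q = C_13 = 742900.
Standard Young tableaux of shape 2×n are counted by C_n; here n = 9. So R = C_9 = 4862.
P + Q − R = 5 + 742900 − 4862 = 738043.

738043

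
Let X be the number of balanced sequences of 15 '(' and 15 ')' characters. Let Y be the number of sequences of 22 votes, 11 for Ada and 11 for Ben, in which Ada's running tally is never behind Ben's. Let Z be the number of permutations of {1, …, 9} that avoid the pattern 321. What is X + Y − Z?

9748769

With 15 pairs the number of balanced bracket strings is the Catalan number C_15. So X = C_15 = 9694845.
Ballot sequences with n votes each where one side never trails are Dyck words, counted by C_n; here n = 11. So Y = C_11 = 58786.
For any fixed pattern of length 3, the pattern-avoiding permutations of [9] number C_9. So Z = C_9 = 4862.
X + Y − Z = 9694845 + 58786 − 4862 = 9748769.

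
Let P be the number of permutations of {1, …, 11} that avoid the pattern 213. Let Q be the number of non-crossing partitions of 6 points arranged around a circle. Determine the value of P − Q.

For any fixed pattern of length 3, the pattern-avoiding permutations of [11] number C_11. So P = C_11 = 58786.
Non-crossing partitions of an n-element set are counted by C_n; here n = 6. So Q = C_6 = 132.
P − Q = 58786 − 132 = 58654.

58654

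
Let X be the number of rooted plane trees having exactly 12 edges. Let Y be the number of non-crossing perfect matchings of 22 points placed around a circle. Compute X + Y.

Rooted ordered trees with n edges are counted by C_n; here n = 12. So X = C_12 = 208012.
Pairing 22 circle points by 11 non-crossing chords gives C_11 matchings. So Y = C_11 = 58786.
X + Y = 208012 + 58786 = 266798.

266798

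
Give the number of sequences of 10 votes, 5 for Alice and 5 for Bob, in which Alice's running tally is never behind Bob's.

42

Ballot sequences with n votes each where one side never trails are Dyck words, counted by C_n; here n = 5.
C_5 = C(10,5)/6 = 252/6 = 42.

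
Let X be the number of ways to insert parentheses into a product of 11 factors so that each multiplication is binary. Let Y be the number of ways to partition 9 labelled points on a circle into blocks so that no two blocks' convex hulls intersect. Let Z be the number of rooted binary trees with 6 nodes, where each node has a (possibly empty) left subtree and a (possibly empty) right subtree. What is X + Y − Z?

21526

Ways to associate a product of 11 factors correspond to binary trees on 11 leaves, so the count is C_10. So X = C_10 = 16796.
The non-crossing partitions of [9] form a lattice of size C_9. So Y = C_9 = 4862.
There are C_n binary search tree shapes on n keys; with n = 6 that is C_6. So Z = C_6 = 132.
X + Y − Z = 16796 + 4862 − 132 = 21526.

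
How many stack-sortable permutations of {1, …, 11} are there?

58786

By Knuth's characterisation, the stack-sortable permutations of length 11 are the 231-avoiders, numbering C_11.
C_11 = 58786.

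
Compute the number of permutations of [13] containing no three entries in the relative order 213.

742900

Permutations of [n] avoiding any single length-3 pattern are counted by C_n; here n = 13.
C_13 = C(26,13)/14 = 10400600/14 = 742900.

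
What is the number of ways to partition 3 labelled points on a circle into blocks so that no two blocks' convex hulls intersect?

5

The non-crossing partitions of [3] form a lattice of size C_3.
C_3 = 5.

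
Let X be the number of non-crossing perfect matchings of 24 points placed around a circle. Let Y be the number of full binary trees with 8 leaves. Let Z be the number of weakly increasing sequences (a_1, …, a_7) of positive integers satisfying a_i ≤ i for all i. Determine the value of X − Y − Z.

207154

Non-crossing perfect matchings of 2n points on a circle are counted by C_n; with 24 points, n = 12. So X = C_12 = 208012.
Full binary trees with 8 leaves have 8−1 = 7 internal nodes, so there are C_7 of them. So Y = C_7 = 429.
Weakly increasing sequences with a_i ≤ i biject with Dyck paths of semilength 7, so there are C_7. So Z = C_7 = 429.
X − Y − Z = 208012 − 429 − 429 = 207154.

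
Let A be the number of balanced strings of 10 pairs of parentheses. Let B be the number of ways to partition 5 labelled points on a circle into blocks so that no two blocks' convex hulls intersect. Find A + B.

A balanced arrangement of 10 bracket pairs is a Dyck word of semilength 10, so the count is C_10. So A = C_10 = 16796.
The non-crossing partitions of [5] form a lattice of size C_5. So B = C_5 = 42.
A + B = 16796 + 42 = 16838.

16838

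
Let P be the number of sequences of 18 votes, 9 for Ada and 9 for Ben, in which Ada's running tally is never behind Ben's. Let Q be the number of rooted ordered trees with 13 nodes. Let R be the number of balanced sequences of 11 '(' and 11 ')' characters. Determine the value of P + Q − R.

Ballot sequences with n votes each where one side never trails are Dyck words, counted by C_n; here n = 9. So P = C_9 = 4862.
A rooted plane tree on 13 nodes has 12 edges, and such trees are counted by C_12. So Q = C_12 = 208012.
With 11 pairs the number of balanced bracket strings is the Catalan number C_11. So R = C_11 = 58786.
P + Q − R = 4862 + 208012 − 58786 = 154088.

154088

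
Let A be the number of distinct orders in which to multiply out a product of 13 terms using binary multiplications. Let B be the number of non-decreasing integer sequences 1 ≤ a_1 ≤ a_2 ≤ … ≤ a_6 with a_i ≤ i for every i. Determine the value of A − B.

207880

Ways to associate a product of 13 factors correspond to binary trees on 13 leaves, so the count is C_12. So A = C_12 = 208012.
Such sub-staircase sequences of length n are counted by C_n; here n = 6. So B = C_6 = 132.
A − B = 208012 − 132 = 207880.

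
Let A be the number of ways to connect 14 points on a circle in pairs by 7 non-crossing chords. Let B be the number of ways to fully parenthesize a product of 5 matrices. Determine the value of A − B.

415

Pairing 14 circle points by 7 non-crossing chords gives C_7 matchings. So A = C_7 = 429.
Bracketing 5 factors into binary products is counted by C_{5−1} = C_4. So B = C_4 = 14.
A − B = 429 − 14 = 415.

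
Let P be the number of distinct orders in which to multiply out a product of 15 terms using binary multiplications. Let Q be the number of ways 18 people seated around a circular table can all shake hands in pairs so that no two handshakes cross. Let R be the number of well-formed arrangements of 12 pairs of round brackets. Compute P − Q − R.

2461566

Bracketing 15 factors into binary products is counted by C_{15−1} = C_14. So P = C_14 = 2674440.
With 18 = 2·9 people, non-crossing handshake pairings are non-crossing perfect matchings on a circle, counted by C_9. So Q = C_9 = 4862.
A balanced arrangement of 12 bracket pairs is a Dyck word of semilength 12, so the count is C_12. So R = C_12 = 208012.
P − Q − R = 2674440 − 4862 − 208012 = 2461566.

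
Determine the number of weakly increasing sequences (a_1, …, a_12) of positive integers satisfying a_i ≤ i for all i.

Weakly increasing sequences with a_i ≤ i biject with Dyck paths of semilength 12, so there are C_12.
C_12 = C(24,12)/13 = 2704156/13 = 208012.

208012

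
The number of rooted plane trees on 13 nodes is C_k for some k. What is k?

12

A rooted plane tree on 13 nodes has 12 edges, and such trees are counted by C_12.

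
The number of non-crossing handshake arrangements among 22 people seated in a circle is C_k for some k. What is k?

Non-crossing handshake pairings of 2n people are counted by C_n; 22 people gives n = 11.

11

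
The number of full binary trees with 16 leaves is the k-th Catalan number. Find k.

15

A full binary tree with L leaves has L−1 internal nodes and is counted by C_{L−1}; L = 16 gives C_15.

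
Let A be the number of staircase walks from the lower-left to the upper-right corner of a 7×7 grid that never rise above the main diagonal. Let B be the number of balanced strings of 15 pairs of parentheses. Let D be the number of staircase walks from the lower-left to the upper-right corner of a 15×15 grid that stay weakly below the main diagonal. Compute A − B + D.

429

Sub-diagonal monotone paths from (0,0) to (7,7) biject with Dyck paths of semilength 7, giving C_7. So A = C_7 = 429.
With 15 pairs the number of balanced bracket strings is the Catalan number C_15. So B = C_15 = 9694845.
Sub-diagonal monotone paths from (0,0) to (15,15) biject with Dyck paths of semilength 15, giving C_15. So D = C_15 = 9694845.
A − B + D = 429 − 9694845 + 9694845 = 429.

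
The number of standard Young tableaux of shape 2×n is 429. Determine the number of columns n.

Standard Young tableaux of shape 2×n are counted by C_n. The Catalan number equal to 429 is C_7.

7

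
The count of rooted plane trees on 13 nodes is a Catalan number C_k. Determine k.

Rooted ordered (plane) trees on m nodes have m−1 edges and are counted by C_{m−1}; m = 13 gives C_12.

12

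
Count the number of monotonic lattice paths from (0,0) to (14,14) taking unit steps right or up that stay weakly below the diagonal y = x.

2674440

Sub-diagonal monotone paths from (0,0) to (14,14) biject with Dyck paths of semilength 14, giving C_14.
C_14 = C(28,14)/15 = 40116600/15 = 2674440.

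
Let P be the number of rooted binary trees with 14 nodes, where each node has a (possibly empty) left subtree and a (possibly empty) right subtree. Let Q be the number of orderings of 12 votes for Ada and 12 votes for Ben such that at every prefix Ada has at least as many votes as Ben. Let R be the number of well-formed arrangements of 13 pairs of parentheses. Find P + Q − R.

There are C_n binary search tree shapes on n keys; with n = 14 that is C_14. So P = C_14 = 2674440.
Reading a vote for the leader as '(' and for the other as ')' turns such a sequence into a balanced string of 12 pairs, so the count is C_12. So Q = C_12 = 208012.
Balanced strings of n pairs of brackets are counted by C_n; here n = 13. So R = C_13 = 742900.
P + Q − R = 2674440 + 208012 − 742900 = 2139552.

2139552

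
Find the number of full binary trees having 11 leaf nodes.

16796

Full binary trees with 11 leaves have 11−1 = 10 internal nodes, so there are C_10 of them.
C_10 = 16796.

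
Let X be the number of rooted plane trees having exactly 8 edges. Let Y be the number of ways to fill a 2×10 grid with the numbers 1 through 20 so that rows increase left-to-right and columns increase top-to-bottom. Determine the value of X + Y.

18226

A rooted plane tree with 8 edges has 9 nodes, and the count is C_8. So X = C_8 = 1430.
By the hook-length formula (or a Dyck-path bijection), SYT of shape 2×10 number C_10. So Y = C_10 = 16796.
X + Y = 1430 + 16796 = 18226.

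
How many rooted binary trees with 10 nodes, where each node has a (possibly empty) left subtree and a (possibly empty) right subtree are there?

Rooted binary trees with 10 nodes (each child slot possibly empty) number C_10.
C_10 = C(20,10)/11 = 184756/11 = 16796.

16796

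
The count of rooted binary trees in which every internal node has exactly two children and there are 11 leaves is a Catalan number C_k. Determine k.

10

A full binary tree with L leaves has L−1 internal nodes and is counted by C_{L−1}; L = 11 gives C_10.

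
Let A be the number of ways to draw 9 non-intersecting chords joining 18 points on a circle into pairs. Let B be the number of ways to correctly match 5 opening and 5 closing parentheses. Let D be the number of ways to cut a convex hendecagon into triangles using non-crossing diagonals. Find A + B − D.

42

Pairing 18 circle points by 9 non-crossing chords gives C_9 matchings. So A = C_9 = 4862.
A balanced arrangement of 5 bracket pairs is a Dyck word of semilength 5, so the count is C_5. So B = C_5 = 42.
Triangulations of a convex m-gon are counted by C_{m−2}; with m = 11 this is C_9. So D = C_9 = 4862.
A + B − D = 4862 + 42 − 4862 = 42.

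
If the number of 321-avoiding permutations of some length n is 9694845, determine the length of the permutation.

Permutations of [n] avoiding a fixed length-3 pattern are counted by C_n, and C_15 = 9694845.

15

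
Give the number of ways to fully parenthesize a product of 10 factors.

4862

Bracketing 10 factors into binary products is counted by C_{10−1} = C_9.
C_9 = C_8 · 2(2·8+1)/(8+2) = 1430 · 34/10 = 4862.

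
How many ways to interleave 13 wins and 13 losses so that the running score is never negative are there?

742900

Ballot sequences with n votes each where one side never trails are Dyck words, counted by C_n; here n = 13.
C_13 = 742900.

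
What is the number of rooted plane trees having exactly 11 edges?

Rooted ordered trees with n edges are counted by C_n; here n = 11.
C_11 = C(22,11)/12 = 705432/12 = 58786.

58786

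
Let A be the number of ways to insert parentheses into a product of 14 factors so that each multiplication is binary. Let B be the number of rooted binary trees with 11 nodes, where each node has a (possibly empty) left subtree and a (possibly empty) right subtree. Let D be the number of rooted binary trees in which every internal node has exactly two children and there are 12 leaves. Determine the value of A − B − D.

Ways to associate a product of 14 factors correspond to binary trees on 14 leaves, so the count is C_13. So A = C_13 = 742900.
Rooted binary trees with 11 nodes (each child slot possibly empty) number C_11. So B = C_11 = 58786.
Full binary trees with 12 leaves have 12−1 = 11 internal nodes, so there are C_11 of them. So D = C_11 = 58786.
A − B − D = 742900 − 58786 − 58786 = 625328.

625328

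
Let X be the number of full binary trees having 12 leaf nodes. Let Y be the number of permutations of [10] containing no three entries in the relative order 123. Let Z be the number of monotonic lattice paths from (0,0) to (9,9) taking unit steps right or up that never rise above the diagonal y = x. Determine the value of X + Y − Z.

Full binary trees with 12 leaves have 12−1 = 11 internal nodes, so there are C_11 of them. So X = C_11 = 58786.
Permutations of [n] avoiding any single length-3 pattern are counted by C_n; here n = 10. So Y = C_10 = 16796.
Sub-diagonal monotone paths from (0,0) to (9,9) biject with Dyck paths of semilength 9, giving C_9. So Z = C_9 = 4862.
X + Y − Z = 58786 + 16796 − 4862 = 70720.

70720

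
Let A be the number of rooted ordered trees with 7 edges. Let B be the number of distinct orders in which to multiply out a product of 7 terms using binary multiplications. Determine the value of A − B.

297

Rooted ordered trees with n edges are counted by C_n; here n = 7. So A = C_7 = 429.
Parenthesizations of m factors correspond to full binary trees with m leaves, counted by C_{m−1}; m = 7 gives C_6. So B = C_6 = 132.
A − B = 429 − 132 = 297.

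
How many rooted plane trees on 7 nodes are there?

132

Rooted ordered (plane) trees on m nodes have m−1 edges and are counted by C_{m−1}; m = 7 gives C_6.
C_6 = C(12,6)/7 = 924/7 = 132.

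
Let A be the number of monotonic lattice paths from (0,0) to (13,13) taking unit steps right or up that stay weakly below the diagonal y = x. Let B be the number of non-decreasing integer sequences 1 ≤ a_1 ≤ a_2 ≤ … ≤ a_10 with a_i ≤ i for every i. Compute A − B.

Sub-diagonal monotone paths from (0,0) to (13,13) biject with Dyck paths of semilength 13, giving C_13. So A = C_13 = 742900.
Such sub-staircase sequences of length n are counted by C_n; here n = 10. So B = C_10 = 16796.
A − B = 742900 − 16796 = 726104.

726104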